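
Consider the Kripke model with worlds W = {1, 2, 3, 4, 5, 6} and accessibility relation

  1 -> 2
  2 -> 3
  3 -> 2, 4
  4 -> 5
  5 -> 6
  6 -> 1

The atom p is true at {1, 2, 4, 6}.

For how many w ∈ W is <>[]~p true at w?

1: successors {2}; []~p there: 2:T. ✓
2: successors {3}; []~p there: 3:F. ✗
3: successors {2, 4}; []~p there: 2:T, 4:T. ✓
4: successors {5}; []~p there: 5:F. ✗
5: successors {6}; []~p there: 6:F. ✗
6: successors {1}; []~p there: 1:F. ✗
Satisfying worlds: {1, 3}.

2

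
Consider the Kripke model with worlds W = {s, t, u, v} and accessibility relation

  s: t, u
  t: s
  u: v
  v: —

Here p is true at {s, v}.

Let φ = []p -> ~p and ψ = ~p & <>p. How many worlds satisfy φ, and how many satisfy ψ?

3 and 2

For []p -> ~p:
s: []p is F, ~p is F. ✓
t: []p is T, ~p is T. ✓
u: []p is T, ~p is T. ✓
v: []p is T, ~p is F. ✗
— 3 worlds.
For ~p & <>p:
s: ~p is F, <>p is F. ✗
t: ~p is T, <>p is T. ✓
u: ~p is T, <>p is T. ✓
v: ~p is F, <>p is F. ✗
— 2 worlds.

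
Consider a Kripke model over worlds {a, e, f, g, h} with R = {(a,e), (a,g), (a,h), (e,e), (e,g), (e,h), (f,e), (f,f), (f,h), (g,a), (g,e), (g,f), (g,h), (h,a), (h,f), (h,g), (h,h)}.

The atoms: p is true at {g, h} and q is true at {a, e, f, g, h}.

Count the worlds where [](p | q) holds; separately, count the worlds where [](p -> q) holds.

For [](p | q):
a: successors {e, g, h}; p | q there: e:T, g:T, h:T. ✓
e: successors {e, g, h}; p | q there: e:T, g:T, h:T. ✓
f: successors {e, f, h}; p | q there: e:T, f:T, h:T. ✓
g: successors {a, e, f, h}; p | q there: a:T, e:T, f:T, h:T. ✓
h: successors {a, f, g, h}; p | q there: a:T, f:T, g:T, h:T. ✓
— 5 worlds.
For [](p -> q):
a: successors {e, g, h}; p -> q there: e:T, g:T, h:T. ✓
e: successors {e, g, h}; p -> q there: e:T, g:T, h:T. ✓
f: successors {e, f, h}; p -> q there: e:T, f:T, h:T. ✓
g: successors {a, e, f, h}; p -> q there: a:T, e:T, f:T, h:T. ✓
h: successors {a, f, g, h}; p -> q there: a:T, f:T, g:T, h:T. ✓
— 5 worlds.

5 and 5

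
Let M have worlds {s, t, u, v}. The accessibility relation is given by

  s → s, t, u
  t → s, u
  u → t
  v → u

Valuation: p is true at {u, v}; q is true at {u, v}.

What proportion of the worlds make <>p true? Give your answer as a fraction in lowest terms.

s: successors {s, t, u}; p there: s:F, t:F, u:T. ✓
t: successors {s, u}; p there: s:F, u:T. ✓
u: successors {t}; p there: t:F. ✗
v: successors {u}; p there: u:T. ✓
That's 3 of 4 worlds, so 3/4.

3/4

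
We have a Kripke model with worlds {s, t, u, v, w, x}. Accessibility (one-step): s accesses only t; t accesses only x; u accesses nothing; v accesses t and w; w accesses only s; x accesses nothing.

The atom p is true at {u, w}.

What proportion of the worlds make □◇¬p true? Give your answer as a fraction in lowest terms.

s: successors {t}; ◇¬p there: t:T. ✓
t: successors {x}; ◇¬p there: x:F. ✗
u: no successors, so □◇¬p holds vacuously. ✓
v: successors {t, w}; ◇¬p there: t:T, w:T. ✓
w: successors {s}; ◇¬p there: s:T. ✓
x: no successors, so □◇¬p holds vacuously. ✓
That's 5 of 6 worlds, so 5/6.

5/6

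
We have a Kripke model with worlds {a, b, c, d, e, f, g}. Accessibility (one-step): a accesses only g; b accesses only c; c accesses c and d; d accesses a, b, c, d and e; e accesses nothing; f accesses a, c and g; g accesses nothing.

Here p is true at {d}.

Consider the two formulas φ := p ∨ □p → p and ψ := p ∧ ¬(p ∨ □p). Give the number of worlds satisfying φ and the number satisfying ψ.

For p ∨ □p → p:
a: p ∨ □p is F, p is F. ✓
b: p ∨ □p is F, p is F. ✓
c: p ∨ □p is F, p is F. ✓
d: p ∨ □p is T, p is T. ✓
e: p ∨ □p is T, p is F. ✗
f: p ∨ □p is F, p is F. ✓
g: p ∨ □p is T, p is F. ✗
— 5 worlds.
For p ∧ ¬(p ∨ □p):
a: p is F, ¬(p ∨ □p) is T. ✗
b: p is F, ¬(p ∨ □p) is T. ✗
c: p is F, ¬(p ∨ □p) is T. ✗
d: p is T, ¬(p ∨ □p) is F. ✗
e: p is F, ¬(p ∨ □p) is F. ✗
f: p is F, ¬(p ∨ □p) is T. ✗
g: p is F, ¬(p ∨ □p) is F. ✗
— 0 worlds.

5 and 0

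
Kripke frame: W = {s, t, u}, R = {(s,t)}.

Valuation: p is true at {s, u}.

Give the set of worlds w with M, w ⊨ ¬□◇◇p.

{s}

s: □◇◇p is F. ✓
t: □◇◇p is T. ✗
u: □◇◇p is T. ✗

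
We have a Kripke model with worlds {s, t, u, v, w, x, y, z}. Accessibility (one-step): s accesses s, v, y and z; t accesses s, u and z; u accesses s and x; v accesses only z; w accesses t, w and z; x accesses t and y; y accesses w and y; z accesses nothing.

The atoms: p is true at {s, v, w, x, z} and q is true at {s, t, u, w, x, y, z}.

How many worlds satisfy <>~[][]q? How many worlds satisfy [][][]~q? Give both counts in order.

For <>~[][]q:
s: successors {s, v, y, z}; ~[][]q there: s:T, v:F, y:F, z:F. ✓
t: successors {s, u, z}; ~[][]q there: s:T, u:T, z:F. ✓
u: successors {s, x}; ~[][]q there: s:T, x:F. ✓
v: successors {z}; ~[][]q there: z:F. ✗
w: successors {t, w, z}; ~[][]q there: t:T, w:F, z:F. ✓
x: successors {t, y}; ~[][]q there: t:T, y:F. ✓
y: successors {w, y}; ~[][]q there: w:F, y:F. ✗
z: no successors, so <>~[][]q fails. ✗
— 5 worlds.
For [][][]~q:
s: successors {s, v, y, z}; [][]~q there: s:F, v:T, y:F, z:T. ✗
t: successors {s, u, z}; [][]~q there: s:F, u:F, z:T. ✗
u: successors {s, x}; [][]~q there: s:F, x:F. ✗
v: successors {z}; [][]~q there: z:T. ✓
w: successors {t, w, z}; [][]~q there: t:F, w:F, z:T. ✗
x: successors {t, y}; [][]~q there: t:F, y:F. ✗
y: successors {w, y}; [][]~q there: w:F, y:F. ✗
z: no successors, so [][][]~q holds vacuously. ✓
— 2 worlds.

5 and 2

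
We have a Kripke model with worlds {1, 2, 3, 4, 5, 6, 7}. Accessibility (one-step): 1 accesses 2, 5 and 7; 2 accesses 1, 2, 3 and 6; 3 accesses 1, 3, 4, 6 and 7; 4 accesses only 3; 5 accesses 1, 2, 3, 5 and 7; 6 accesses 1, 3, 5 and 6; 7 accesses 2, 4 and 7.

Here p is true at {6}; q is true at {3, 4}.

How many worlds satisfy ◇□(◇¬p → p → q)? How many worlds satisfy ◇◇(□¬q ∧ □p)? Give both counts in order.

6 and 0

For ◇□(◇¬p → p → q):
1: successors {2, 5, 7}; □(◇¬p → p → q) there: 2:F, 5:T, 7:T. ✓
2: successors {1, 2, 3, 6}; □(◇¬p → p → q) there: 1:T, 2:F, 3:F, 6:F. ✓
3: successors {1, 3, 4, 6, 7}; □(◇¬p → p → q) there: 1:T, 3:F, 4:T, 6:F, 7:T. ✓
4: successors {3}; □(◇¬p → p → q) there: 3:F. ✗
5: successors {1, 2, 3, 5, 7}; □(◇¬p → p → q) there: 1:T, 2:F, 3:F, 5:T, 7:T. ✓
6: successors {1, 3, 5, 6}; □(◇¬p → p → q) there: 1:T, 3:F, 5:T, 6:F. ✓
7: successors {2, 4, 7}; □(◇¬p → p → q) there: 2:F, 4:T, 7:T. ✓
— 6 worlds.
For ◇◇(□¬q ∧ □p):
1: successors {2, 5, 7}; ◇(□¬q ∧ □p) there: 2:F, 5:F, 7:F. ✗
2: successors {1, 2, 3, 6}; ◇(□¬q ∧ □p) there: 1:F, 2:F, 3:F, 6:F. ✗
3: successors {1, 3, 4, 6, 7}; ◇(□¬q ∧ □p) there: 1:F, 3:F, 4:F, 6:F, 7:F. ✗
4: successors {3}; ◇(□¬q ∧ □p) there: 3:F. ✗
5: successors {1, 2, 3, 5, 7}; ◇(□¬q ∧ □p) there: 1:F, 2:F, 3:F, 5:F, 7:F. ✗
6: successors {1, 3, 5, 6}; ◇(□¬q ∧ □p) there: 1:F, 3:F, 5:F, 6:F. ✗
7: successors {2, 4, 7}; ◇(□¬q ∧ □p) there: 2:F, 4:F, 7:F. ✗
— 0 worlds.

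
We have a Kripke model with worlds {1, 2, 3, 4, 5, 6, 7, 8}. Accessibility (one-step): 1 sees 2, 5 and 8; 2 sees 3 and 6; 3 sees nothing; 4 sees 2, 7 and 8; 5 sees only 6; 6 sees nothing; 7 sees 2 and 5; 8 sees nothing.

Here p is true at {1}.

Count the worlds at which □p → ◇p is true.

5

1: □p is F, ◇p is F. ✓
2: □p is F, ◇p is F. ✓
3: □p is T, ◇p is F. ✗
4: □p is F, ◇p is F. ✓
5: □p is F, ◇p is F. ✓
6: □p is T, ◇p is F. ✗
7: □p is F, ◇p is F. ✓
8: □p is T, ◇p is F. ✗
Satisfying worlds: {1, 2, 4, 5, 7}.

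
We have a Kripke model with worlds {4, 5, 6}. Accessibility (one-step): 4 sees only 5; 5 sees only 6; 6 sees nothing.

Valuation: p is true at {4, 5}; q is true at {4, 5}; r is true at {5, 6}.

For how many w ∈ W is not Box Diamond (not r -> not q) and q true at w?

1

4: not Box Diamond (not r -> not q) is F, q is T. ✗
5: not Box Diamond (not r -> not q) is T, q is T. ✓
6: not Box Diamond (not r -> not q) is F, q is F. ✗
Satisfying worlds: {5}.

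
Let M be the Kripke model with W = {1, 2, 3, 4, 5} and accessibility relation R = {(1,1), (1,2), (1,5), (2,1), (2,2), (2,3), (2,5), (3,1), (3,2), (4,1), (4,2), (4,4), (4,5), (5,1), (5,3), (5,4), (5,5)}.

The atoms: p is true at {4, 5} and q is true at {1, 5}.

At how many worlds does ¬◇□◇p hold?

0

1: ◇□◇p is T. ✗
2: ◇□◇p is T. ✗
3: ◇□◇p is T. ✗
4: ◇□◇p is T. ✗
5: ◇□◇p is T. ✗
Satisfying worlds: ∅.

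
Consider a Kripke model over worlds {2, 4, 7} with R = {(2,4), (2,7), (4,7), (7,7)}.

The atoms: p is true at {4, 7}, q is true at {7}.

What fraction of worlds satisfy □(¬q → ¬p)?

2/3

2: successors {4, 7}; ¬q → ¬p there: 4:F, 7:T. ✗
4: successors {7}; ¬q → ¬p there: 7:T. ✓
7: successors {7}; ¬q → ¬p there: 7:T. ✓
That's 2 of 3 worlds, so 2/3.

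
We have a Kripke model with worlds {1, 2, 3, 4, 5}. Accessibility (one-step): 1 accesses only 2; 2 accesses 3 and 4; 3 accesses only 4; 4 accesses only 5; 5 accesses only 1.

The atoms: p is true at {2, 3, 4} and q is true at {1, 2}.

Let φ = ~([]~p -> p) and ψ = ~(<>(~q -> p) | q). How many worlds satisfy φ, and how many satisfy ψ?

1 and 1

For ~([]~p -> p):
1: []~p -> p is T. ✗
2: []~p -> p is T. ✗
3: []~p -> p is T. ✗
4: []~p -> p is T. ✗
5: []~p -> p is F. ✓
— 1 world.
For ~(<>(~q -> p) | q):
1: <>(~q -> p) | q is T. ✗
2: <>(~q -> p) | q is T. ✗
3: <>(~q -> p) | q is T. ✗
4: <>(~q -> p) | q is F. ✓
5: <>(~q -> p) | q is T. ✗
— 1 world.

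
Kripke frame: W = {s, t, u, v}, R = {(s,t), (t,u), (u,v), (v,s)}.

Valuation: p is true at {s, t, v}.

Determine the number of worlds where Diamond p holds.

3

s: successors {t}; p there: t:T. ✓
t: successors {u}; p there: u:F. ✗
u: successors {v}; p there: v:T. ✓
v: successors {s}; p there: s:T. ✓
Satisfying worlds: {s, u, v}.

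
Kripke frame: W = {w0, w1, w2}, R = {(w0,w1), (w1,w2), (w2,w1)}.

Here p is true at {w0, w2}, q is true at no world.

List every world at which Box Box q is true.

w0: successors {w1}; Box q there: w1:F. ✗
w1: successors {w2}; Box q there: w2:F. ✗
w2: successors {w1}; Box q there: w1:F. ✗

∅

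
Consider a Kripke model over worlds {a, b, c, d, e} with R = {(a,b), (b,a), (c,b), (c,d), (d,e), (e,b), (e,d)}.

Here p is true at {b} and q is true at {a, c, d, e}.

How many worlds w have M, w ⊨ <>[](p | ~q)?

a: successors {b}; [](p | ~q) there: b:F. ✗
b: successors {a}; [](p | ~q) there: a:T. ✓
c: successors {b, d}; [](p | ~q) there: b:F, d:F. ✗
d: successors {e}; [](p | ~q) there: e:F. ✗
e: successors {b, d}; [](p | ~q) there: b:F, d:F. ✗
Satisfying worlds: {b}.

1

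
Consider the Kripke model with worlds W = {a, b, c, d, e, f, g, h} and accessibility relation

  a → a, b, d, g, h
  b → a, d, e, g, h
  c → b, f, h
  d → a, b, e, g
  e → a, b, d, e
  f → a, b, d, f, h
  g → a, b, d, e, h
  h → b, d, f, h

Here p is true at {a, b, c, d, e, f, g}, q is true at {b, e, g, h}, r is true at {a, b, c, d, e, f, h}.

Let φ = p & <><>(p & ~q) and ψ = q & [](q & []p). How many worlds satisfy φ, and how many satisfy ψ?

7 and 0

For p & <><>(p & ~q):
a: p is T, <><>(p & ~q) is T. ✓
b: p is T, <><>(p & ~q) is T. ✓
c: p is T, <><>(p & ~q) is T. ✓
d: p is T, <><>(p & ~q) is T. ✓
e: p is T, <><>(p & ~q) is T. ✓
f: p is T, <><>(p & ~q) is T. ✓
g: p is T, <><>(p & ~q) is T. ✓
h: p is F, <><>(p & ~q) is T. ✗
— 7 worlds.
For q & [](q & []p):
a: q is F, [](q & []p) is F. ✗
b: q is T, [](q & []p) is F. ✗
c: q is F, [](q & []p) is F. ✗
d: q is F, [](q & []p) is F. ✗
e: q is T, [](q & []p) is F. ✗
f: q is F, [](q & []p) is F. ✗
g: q is T, [](q & []p) is F. ✗
h: q is T, [](q & []p) is F. ✗
— 0 worlds.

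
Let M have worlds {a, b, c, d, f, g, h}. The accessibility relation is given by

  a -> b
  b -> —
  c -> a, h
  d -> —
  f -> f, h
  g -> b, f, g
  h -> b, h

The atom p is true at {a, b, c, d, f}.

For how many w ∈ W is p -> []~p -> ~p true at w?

a: p is T, []~p -> ~p is T. ✓
b: p is T, []~p -> ~p is F. ✗
c: p is T, []~p -> ~p is T. ✓
d: p is T, []~p -> ~p is F. ✗
f: p is T, []~p -> ~p is T. ✓
g: p is F, []~p -> ~p is T. ✓
h: p is F, []~p -> ~p is T. ✓
Satisfying worlds: {a, c, f, g, h}.

5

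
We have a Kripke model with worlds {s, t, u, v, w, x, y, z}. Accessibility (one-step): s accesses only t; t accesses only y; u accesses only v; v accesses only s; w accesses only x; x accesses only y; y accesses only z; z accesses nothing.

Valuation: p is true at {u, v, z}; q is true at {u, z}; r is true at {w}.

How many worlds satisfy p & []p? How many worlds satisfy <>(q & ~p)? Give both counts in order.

For p & []p:
s: p is F, []p is F. ✗
t: p is F, []p is F. ✗
u: p is T, []p is T. ✓
v: p is T, []p is F. ✗
w: p is F, []p is F. ✗
x: p is F, []p is F. ✗
y: p is F, []p is T. ✗
z: p is T, []p is T. ✓
— 2 worlds.
For <>(q & ~p):
s: successors {t}; q & ~p there: t:F. ✗
t: successors {y}; q & ~p there: y:F. ✗
u: successors {v}; q & ~p there: v:F. ✗
v: successors {s}; q & ~p there: s:F. ✗
w: successors {x}; q & ~p there: x:F. ✗
x: successors {y}; q & ~p there: y:F. ✗
y: successors {z}; q & ~p there: z:F. ✗
z: no successors, so <>(q & ~p) fails. ✗
— 0 worlds.

2 and 0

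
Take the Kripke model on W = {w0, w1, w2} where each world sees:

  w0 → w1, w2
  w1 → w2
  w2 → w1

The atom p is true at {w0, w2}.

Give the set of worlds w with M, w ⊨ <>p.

w0: successors {w1, w2}; p there: w1:F, w2:T. ✓
w1: successors {w2}; p there: w2:T. ✓
w2: successors {w1}; p there: w1:F. ✗

{w0, w1}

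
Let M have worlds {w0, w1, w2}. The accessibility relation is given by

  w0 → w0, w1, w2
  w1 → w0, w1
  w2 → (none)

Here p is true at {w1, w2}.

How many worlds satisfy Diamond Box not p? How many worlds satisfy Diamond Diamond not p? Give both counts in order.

1 and 2

For Diamond Box not p:
w0: successors {w0, w1, w2}; Box not p there: w0:F, w1:F, w2:T. ✓
w1: successors {w0, w1}; Box not p there: w0:F, w1:F. ✗
w2: no successors, so Diamond Box not p fails. ✗
— 1 world.
For Diamond Diamond not p:
w0: successors {w0, w1, w2}; Diamond not p there: w0:T, w1:T, w2:F. ✓
w1: successors {w0, w1}; Diamond not p there: w0:T, w1:T. ✓
w2: no successors, so Diamond Diamond not p fails. ✗
— 2 worlds.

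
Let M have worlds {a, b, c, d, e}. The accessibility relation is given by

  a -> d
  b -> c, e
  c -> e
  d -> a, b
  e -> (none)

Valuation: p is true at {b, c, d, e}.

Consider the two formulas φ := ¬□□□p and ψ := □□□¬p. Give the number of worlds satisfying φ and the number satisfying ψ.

1 and 3

For ¬□□□p:
a: □□□p is T. ✗
b: □□□p is T. ✗
c: □□□p is T. ✗
d: □□□p is F. ✓
e: □□□p is T. ✗
— 1 world.
For □□□¬p:
a: successors {d}; □□¬p there: d:F. ✗
b: successors {c, e}; □□¬p there: c:T, e:T. ✓
c: successors {e}; □□¬p there: e:T. ✓
d: successors {a, b}; □□¬p there: a:F, b:F. ✗
e: no successors, so □□□¬p holds vacuously. ✓
— 3 worlds.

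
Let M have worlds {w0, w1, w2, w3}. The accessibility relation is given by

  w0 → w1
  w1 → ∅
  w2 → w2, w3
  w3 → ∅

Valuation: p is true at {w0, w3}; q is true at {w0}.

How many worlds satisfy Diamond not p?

w0: successors {w1}; not p there: w1:T. ✓
w1: no successors, so Diamond not p fails. ✗
w2: successors {w2, w3}; not p there: w2:T, w3:F. ✓
w3: no successors, so Diamond not p fails. ✗
Satisfying worlds: {w0, w2}.

2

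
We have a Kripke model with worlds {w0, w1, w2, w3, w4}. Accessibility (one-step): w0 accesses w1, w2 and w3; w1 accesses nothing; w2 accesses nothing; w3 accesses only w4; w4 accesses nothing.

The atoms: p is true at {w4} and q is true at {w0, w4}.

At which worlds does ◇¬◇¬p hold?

w0: successors {w1, w2, w3}; ¬◇¬p there: w1:T, w2:T, w3:T. ✓
w1: no successors, so ◇¬◇¬p fails. ✗
w2: no successors, so ◇¬◇¬p fails. ✗
w3: successors {w4}; ¬◇¬p there: w4:T. ✓
w4: no successors, so ◇¬◇¬p fails. ✗

{w0, w3}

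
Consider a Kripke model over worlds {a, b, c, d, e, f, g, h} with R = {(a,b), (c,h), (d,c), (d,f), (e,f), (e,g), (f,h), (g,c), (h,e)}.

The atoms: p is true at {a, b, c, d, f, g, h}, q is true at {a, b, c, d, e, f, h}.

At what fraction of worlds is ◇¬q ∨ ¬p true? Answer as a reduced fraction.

a: ◇¬q is F, ¬p is F. ✗
b: ◇¬q is F, ¬p is F. ✗
c: ◇¬q is F, ¬p is F. ✗
d: ◇¬q is F, ¬p is F. ✗
e: ◇¬q is T, ¬p is T. ✓
f: ◇¬q is F, ¬p is F. ✗
g: ◇¬q is F, ¬p is F. ✗
h: ◇¬q is F, ¬p is F. ✗
That's 1 of 8 worlds, so 1/8.

1/8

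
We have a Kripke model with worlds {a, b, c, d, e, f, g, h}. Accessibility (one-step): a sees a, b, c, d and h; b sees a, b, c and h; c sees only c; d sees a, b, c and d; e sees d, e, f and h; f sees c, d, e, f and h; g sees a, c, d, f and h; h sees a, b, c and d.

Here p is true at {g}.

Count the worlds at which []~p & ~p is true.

a: []~p is T, ~p is T. ✓
b: []~p is T, ~p is T. ✓
c: []~p is T, ~p is T. ✓
d: []~p is T, ~p is T. ✓
e: []~p is T, ~p is T. ✓
f: []~p is T, ~p is T. ✓
g: []~p is T, ~p is F. ✗
h: []~p is T, ~p is T. ✓
Satisfying worlds: {a, b, c, d, e, f, h}.

7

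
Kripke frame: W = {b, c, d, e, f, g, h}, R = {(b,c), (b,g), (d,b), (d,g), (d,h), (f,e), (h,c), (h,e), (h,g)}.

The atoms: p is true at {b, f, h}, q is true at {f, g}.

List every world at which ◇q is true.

b: successors {c, g}; q there: c:F, g:T. ✓
c: no successors, so ◇q fails. ✗
d: successors {b, g, h}; q there: b:F, g:T, h:F. ✓
e: no successors, so ◇q fails. ✗
f: successors {e}; q there: e:F. ✗
g: no successors, so ◇q fails. ✗
h: successors {c, e, g}; q there: c:F, e:F, g:T. ✓

{b, d, h}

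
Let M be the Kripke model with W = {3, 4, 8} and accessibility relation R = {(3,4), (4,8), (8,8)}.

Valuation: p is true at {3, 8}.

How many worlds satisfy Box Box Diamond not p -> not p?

3

3: Box Box Diamond not p is F, not p is F. ✓
4: Box Box Diamond not p is F, not p is T. ✓
8: Box Box Diamond not p is F, not p is F. ✓
Satisfying worlds: {3, 4, 8}.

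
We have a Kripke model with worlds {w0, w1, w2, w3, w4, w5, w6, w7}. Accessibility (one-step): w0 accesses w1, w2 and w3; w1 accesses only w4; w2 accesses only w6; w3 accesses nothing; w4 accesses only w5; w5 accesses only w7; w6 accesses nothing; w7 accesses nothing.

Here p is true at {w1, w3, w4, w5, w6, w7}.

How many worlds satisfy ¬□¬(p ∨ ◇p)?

5

w0: □¬(p ∨ ◇p) is F. ✓
w1: □¬(p ∨ ◇p) is F. ✓
w2: □¬(p ∨ ◇p) is F. ✓
w3: □¬(p ∨ ◇p) is T. ✗
w4: □¬(p ∨ ◇p) is F. ✓
w5: □¬(p ∨ ◇p) is F. ✓
w6: □¬(p ∨ ◇p) is T. ✗
w7: □¬(p ∨ ◇p) is T. ✗
Satisfying worlds: {w0, w1, w2, w4, w5}.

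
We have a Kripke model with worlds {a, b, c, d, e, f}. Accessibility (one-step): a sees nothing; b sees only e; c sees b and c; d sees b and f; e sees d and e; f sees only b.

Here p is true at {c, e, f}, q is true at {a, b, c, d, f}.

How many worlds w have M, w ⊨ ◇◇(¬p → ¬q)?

5

a: no successors, so ◇◇(¬p → ¬q) fails. ✗
b: successors {e}; ◇(¬p → ¬q) there: e:T. ✓
c: successors {b, c}; ◇(¬p → ¬q) there: b:T, c:T. ✓
d: successors {b, f}; ◇(¬p → ¬q) there: b:T, f:F. ✓
e: successors {d, e}; ◇(¬p → ¬q) there: d:T, e:T. ✓
f: successors {b}; ◇(¬p → ¬q) there: b:T. ✓
Satisfying worlds: {b, c, d, e, f}.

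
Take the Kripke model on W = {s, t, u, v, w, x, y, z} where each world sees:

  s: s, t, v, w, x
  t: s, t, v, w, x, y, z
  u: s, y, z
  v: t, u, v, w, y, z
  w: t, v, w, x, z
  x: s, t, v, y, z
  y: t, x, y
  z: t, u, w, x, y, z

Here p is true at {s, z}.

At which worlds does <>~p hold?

s: successors {s, t, v, w, x}; ~p there: s:F, t:T, v:T, w:T, x:T. ✓
t: successors {s, t, v, w, x, y, z}; ~p there: s:F, t:T, v:T, w:T, x:T, y:T, z:F. ✓
u: successors {s, y, z}; ~p there: s:F, y:T, z:F. ✓
v: successors {t, u, v, w, y, z}; ~p there: t:T, u:T, v:T, w:T, y:T, z:F. ✓
w: successors {t, v, w, x, z}; ~p there: t:T, v:T, w:T, x:T, z:F. ✓
x: successors {s, t, v, y, z}; ~p there: s:F, t:T, v:T, y:T, z:F. ✓
y: successors {t, x, y}; ~p there: t:T, x:T, y:T. ✓
z: successors {t, u, w, x, y, z}; ~p there: t:T, u:T, w:T, x:T, y:T, z:F. ✓

{s, t, u, v, w, x, y, z}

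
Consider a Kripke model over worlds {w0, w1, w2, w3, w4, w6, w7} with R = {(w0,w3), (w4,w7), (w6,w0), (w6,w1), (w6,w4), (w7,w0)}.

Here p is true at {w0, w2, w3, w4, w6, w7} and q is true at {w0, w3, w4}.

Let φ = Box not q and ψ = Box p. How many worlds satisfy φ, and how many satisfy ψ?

For Box not q:
w0: successors {w3}; not q there: w3:F. ✗
w1: no successors, so Box not q holds vacuously. ✓
w2: no successors, so Box not q holds vacuously. ✓
w3: no successors, so Box not q holds vacuously. ✓
w4: successors {w7}; not q there: w7:T. ✓
w6: successors {w0, w1, w4}; not q there: w0:F, w1:T, w4:F. ✗
w7: successors {w0}; not q there: w0:F. ✗
— 4 worlds.
For Box p:
w0: successors {w3}; p there: w3:T. ✓
w1: no successors, so Box p holds vacuously. ✓
w2: no successors, so Box p holds vacuously. ✓
w3: no successors, so Box p holds vacuously. ✓
w4: successors {w7}; p there: w7:T. ✓
w6: successors {w0, w1, w4}; p there: w0:T, w1:F, w4:T. ✗
w7: successors {w0}; p there: w0:T. ✓
— 6 worlds.

4 and 6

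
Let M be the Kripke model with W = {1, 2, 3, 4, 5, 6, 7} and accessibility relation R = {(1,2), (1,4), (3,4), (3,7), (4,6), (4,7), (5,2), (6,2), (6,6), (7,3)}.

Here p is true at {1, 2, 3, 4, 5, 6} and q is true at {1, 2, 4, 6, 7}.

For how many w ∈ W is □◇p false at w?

1: successors {2, 4}; ◇p there: 2:F, 4:T. ✗
2: no successors, so □◇p holds vacuously. ✓
3: successors {4, 7}; ◇p there: 4:T, 7:T. ✓
4: successors {6, 7}; ◇p there: 6:T, 7:T. ✓
5: successors {2}; ◇p there: 2:F. ✗
6: successors {2, 6}; ◇p there: 2:F, 6:T. ✗
7: successors {3}; ◇p there: 3:T. ✓
Satisfying worlds: {2, 3, 4, 7}.
So □◇p fails at the other 3 worlds.

3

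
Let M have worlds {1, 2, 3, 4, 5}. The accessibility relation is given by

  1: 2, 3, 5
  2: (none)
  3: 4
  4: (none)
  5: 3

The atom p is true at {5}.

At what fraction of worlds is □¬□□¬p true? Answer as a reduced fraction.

2/5

1: successors {2, 3, 5}; ¬□□¬p there: 2:F, 3:F, 5:F. ✗
2: no successors, so □¬□□¬p holds vacuously. ✓
3: successors {4}; ¬□□¬p there: 4:F. ✗
4: no successors, so □¬□□¬p holds vacuously. ✓
5: successors {3}; ¬□□¬p there: 3:F. ✗
That's 2 of 5 worlds, so 2/5.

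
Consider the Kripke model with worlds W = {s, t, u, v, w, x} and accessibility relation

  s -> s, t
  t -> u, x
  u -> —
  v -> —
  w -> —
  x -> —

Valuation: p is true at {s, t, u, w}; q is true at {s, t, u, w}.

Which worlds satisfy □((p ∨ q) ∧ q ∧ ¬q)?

s: successors {s, t}; (p ∨ q) ∧ q ∧ ¬q there: s:F, t:F. ✗
t: successors {u, x}; (p ∨ q) ∧ q ∧ ¬q there: u:F, x:F. ✗
u: no successors, so □((p ∨ q) ∧ q ∧ ¬q) holds vacuously. ✓
v: no successors, so □((p ∨ q) ∧ q ∧ ¬q) holds vacuously. ✓
w: no successors, so □((p ∨ q) ∧ q ∧ ¬q) holds vacuously. ✓
x: no successors, so □((p ∨ q) ∧ q ∧ ¬q) holds vacuously. ✓

{u, v, w, x}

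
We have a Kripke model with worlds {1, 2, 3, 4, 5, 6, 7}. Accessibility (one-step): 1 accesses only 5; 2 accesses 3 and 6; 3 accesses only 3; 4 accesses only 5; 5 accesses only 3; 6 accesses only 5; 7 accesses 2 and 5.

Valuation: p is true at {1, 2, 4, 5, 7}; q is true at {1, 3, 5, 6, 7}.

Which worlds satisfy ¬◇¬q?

{1, 2, 3, 4, 5, 6}

1: ◇¬q is F. ✓
2: ◇¬q is F. ✓
3: ◇¬q is F. ✓
4: ◇¬q is F. ✓
5: ◇¬q is F. ✓
6: ◇¬q is F. ✓
7: ◇¬q is T. ✗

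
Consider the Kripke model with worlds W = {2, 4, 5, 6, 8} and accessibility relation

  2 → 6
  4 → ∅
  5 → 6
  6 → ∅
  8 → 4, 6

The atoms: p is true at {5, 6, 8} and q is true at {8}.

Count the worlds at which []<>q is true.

2

2: successors {6}; <>q there: 6:F. ✗
4: no successors, so []<>q holds vacuously. ✓
5: successors {6}; <>q there: 6:F. ✗
6: no successors, so []<>q holds vacuously. ✓
8: successors {4, 6}; <>q there: 4:F, 6:F. ✗
Satisfying worlds: {4, 6}.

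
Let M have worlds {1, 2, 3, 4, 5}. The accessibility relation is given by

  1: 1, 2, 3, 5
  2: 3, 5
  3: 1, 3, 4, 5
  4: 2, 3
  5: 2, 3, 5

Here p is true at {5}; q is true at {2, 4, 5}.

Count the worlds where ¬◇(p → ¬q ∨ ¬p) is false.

5

1: ◇(p → ¬q ∨ ¬p) is T. ✗
2: ◇(p → ¬q ∨ ¬p) is T. ✗
3: ◇(p → ¬q ∨ ¬p) is T. ✗
4: ◇(p → ¬q ∨ ¬p) is T. ✗
5: ◇(p → ¬q ∨ ¬p) is T. ✗
Satisfying worlds: ∅.
So ¬◇(p → ¬q ∨ ¬p) fails at the other 5 worlds.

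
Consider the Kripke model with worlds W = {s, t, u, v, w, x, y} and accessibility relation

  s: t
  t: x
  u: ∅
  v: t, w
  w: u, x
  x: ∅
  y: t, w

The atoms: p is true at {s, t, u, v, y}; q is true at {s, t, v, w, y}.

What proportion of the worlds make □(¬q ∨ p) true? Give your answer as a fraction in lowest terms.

s: successors {t}; ¬q ∨ p there: t:T. ✓
t: successors {x}; ¬q ∨ p there: x:T. ✓
u: no successors, so □(¬q ∨ p) holds vacuously. ✓
v: successors {t, w}; ¬q ∨ p there: t:T, w:F. ✗
w: successors {u, x}; ¬q ∨ p there: u:T, x:T. ✓
x: no successors, so □(¬q ∨ p) holds vacuously. ✓
y: successors {t, w}; ¬q ∨ p there: t:T, w:F. ✗
That's 5 of 7 worlds, so 5/7.

5/7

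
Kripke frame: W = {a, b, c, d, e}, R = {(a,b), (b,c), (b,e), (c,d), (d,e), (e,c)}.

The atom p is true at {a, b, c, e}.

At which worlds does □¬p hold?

a: successors {b}; ¬p there: b:F. ✗
b: successors {c, e}; ¬p there: c:F, e:F. ✗
c: successors {d}; ¬p there: d:T. ✓
d: successors {e}; ¬p there: e:F. ✗
e: successors {c}; ¬p there: c:F. ✗

{c}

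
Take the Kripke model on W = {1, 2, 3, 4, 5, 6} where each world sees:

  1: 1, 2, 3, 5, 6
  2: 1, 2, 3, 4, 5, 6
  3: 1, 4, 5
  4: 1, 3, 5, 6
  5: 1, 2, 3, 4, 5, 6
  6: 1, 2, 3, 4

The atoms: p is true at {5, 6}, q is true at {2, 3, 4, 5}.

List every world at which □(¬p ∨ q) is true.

{3, 6}

1: successors {1, 2, 3, 5, 6}; ¬p ∨ q there: 1:T, 2:T, 3:T, 5:T, 6:F. ✗
2: successors {1, 2, 3, 4, 5, 6}; ¬p ∨ q there: 1:T, 2:T, 3:T, 4:T, 5:T, 6:F. ✗
3: successors {1, 4, 5}; ¬p ∨ q there: 1:T, 4:T, 5:T. ✓
4: successors {1, 3, 5, 6}; ¬p ∨ q there: 1:T, 3:T, 5:T, 6:F. ✗
5: successors {1, 2, 3, 4, 5, 6}; ¬p ∨ q there: 1:T, 2:T, 3:T, 4:T, 5:T, 6:F. ✗
6: successors {1, 2, 3, 4}; ¬p ∨ q there: 1:T, 2:T, 3:T, 4:T. ✓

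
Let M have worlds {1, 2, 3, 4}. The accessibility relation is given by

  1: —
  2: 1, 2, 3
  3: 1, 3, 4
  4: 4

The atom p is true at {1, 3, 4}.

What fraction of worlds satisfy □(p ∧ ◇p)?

1/2

1: no successors, so □(p ∧ ◇p) holds vacuously. ✓
2: successors {1, 2, 3}; p ∧ ◇p there: 1:F, 2:F, 3:T. ✗
3: successors {1, 3, 4}; p ∧ ◇p there: 1:F, 3:T, 4:T. ✗
4: successors {4}; p ∧ ◇p there: 4:T. ✓
That's 2 of 4 worlds, so 2/4 = 1/2.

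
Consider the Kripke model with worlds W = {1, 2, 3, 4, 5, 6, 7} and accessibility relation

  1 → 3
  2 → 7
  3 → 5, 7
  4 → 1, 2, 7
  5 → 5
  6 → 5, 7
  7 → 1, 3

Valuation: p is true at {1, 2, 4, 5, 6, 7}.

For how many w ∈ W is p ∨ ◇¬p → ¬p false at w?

1: p ∨ ◇¬p is T, ¬p is F. ✗
2: p ∨ ◇¬p is T, ¬p is F. ✗
3: p ∨ ◇¬p is F, ¬p is T. ✓
4: p ∨ ◇¬p is T, ¬p is F. ✗
5: p ∨ ◇¬p is T, ¬p is F. ✗
6: p ∨ ◇¬p is T, ¬p is F. ✗
7: p ∨ ◇¬p is T, ¬p is F. ✗
Satisfying worlds: {3}.
So p ∨ ◇¬p → ¬p fails at the other 6 worlds.

6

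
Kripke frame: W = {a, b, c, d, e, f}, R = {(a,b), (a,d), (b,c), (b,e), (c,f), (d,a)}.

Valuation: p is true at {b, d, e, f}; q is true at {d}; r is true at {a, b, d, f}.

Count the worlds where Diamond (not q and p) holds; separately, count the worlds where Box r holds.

3 and 5

For Diamond (not q and p):
a: successors {b, d}; not q and p there: b:T, d:F. ✓
b: successors {c, e}; not q and p there: c:F, e:T. ✓
c: successors {f}; not q and p there: f:T. ✓
d: successors {a}; not q and p there: a:F. ✗
e: no successors, so Diamond (not q and p) fails. ✗
f: no successors, so Diamond (not q and p) fails. ✗
— 3 worlds.
For Box r:
a: successors {b, d}; r there: b:T, d:T. ✓
b: successors {c, e}; r there: c:F, e:F. ✗
c: successors {f}; r there: f:T. ✓
d: successors {a}; r there: a:T. ✓
e: no successors, so Box r holds vacuously. ✓
f: no successors, so Box r holds vacuously. ✓
— 5 worlds.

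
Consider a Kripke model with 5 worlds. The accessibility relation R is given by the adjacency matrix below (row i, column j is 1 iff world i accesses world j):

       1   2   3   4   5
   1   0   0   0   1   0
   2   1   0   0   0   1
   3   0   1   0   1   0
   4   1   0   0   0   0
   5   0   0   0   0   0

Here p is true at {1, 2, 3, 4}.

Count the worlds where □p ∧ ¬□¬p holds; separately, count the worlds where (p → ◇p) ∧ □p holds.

For □p ∧ ¬□¬p:
1: □p is T, ¬□¬p is T. ✓
2: □p is F, ¬□¬p is T. ✗
3: □p is T, ¬□¬p is T. ✓
4: □p is T, ¬□¬p is T. ✓
5: □p is T, ¬□¬p is F. ✗
— 3 worlds.
For (p → ◇p) ∧ □p:
1: p → ◇p is T, □p is T. ✓
2: p → ◇p is T, □p is F. ✗
3: p → ◇p is T, □p is T. ✓
4: p → ◇p is T, □p is T. ✓
5: p → ◇p is T, □p is T. ✓
— 4 worlds.

3 and 4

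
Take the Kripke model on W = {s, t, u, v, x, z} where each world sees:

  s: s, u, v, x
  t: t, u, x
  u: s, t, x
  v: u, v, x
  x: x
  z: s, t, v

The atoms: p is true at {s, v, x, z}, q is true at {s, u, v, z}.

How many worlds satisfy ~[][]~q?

s: [][]~q is F. ✓
t: [][]~q is F. ✓
u: [][]~q is F. ✓
v: [][]~q is F. ✓
x: [][]~q is T. ✗
z: [][]~q is F. ✓
Satisfying worlds: {s, t, u, v, z}.

5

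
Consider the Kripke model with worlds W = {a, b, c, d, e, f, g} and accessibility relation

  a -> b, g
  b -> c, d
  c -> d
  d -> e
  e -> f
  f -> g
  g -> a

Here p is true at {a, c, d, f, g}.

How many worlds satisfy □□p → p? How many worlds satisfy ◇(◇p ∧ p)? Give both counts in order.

6 and 5

For □□p → p:
a: □□p is T, p is T. ✓
b: □□p is F, p is F. ✓
c: □□p is F, p is T. ✓
d: □□p is T, p is T. ✓
e: □□p is T, p is F. ✗
f: □□p is T, p is T. ✓
g: □□p is F, p is T. ✓
— 6 worlds.
For ◇(◇p ∧ p):
a: successors {b, g}; ◇p ∧ p there: b:F, g:T. ✓
b: successors {c, d}; ◇p ∧ p there: c:T, d:F. ✓
c: successors {d}; ◇p ∧ p there: d:F. ✗
d: successors {e}; ◇p ∧ p there: e:F. ✗
e: successors {f}; ◇p ∧ p there: f:T. ✓
f: successors {g}; ◇p ∧ p there: g:T. ✓
g: successors {a}; ◇p ∧ p there: a:T. ✓
— 5 worlds.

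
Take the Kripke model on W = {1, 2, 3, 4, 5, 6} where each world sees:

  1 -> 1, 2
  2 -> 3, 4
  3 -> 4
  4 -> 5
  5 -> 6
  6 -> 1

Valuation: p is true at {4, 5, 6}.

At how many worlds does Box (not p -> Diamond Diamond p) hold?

6

1: successors {1, 2}; not p -> Diamond Diamond p there: 1:T, 2:T. ✓
2: successors {3, 4}; not p -> Diamond Diamond p there: 3:T, 4:T. ✓
3: successors {4}; not p -> Diamond Diamond p there: 4:T. ✓
4: successors {5}; not p -> Diamond Diamond p there: 5:T. ✓
5: successors {6}; not p -> Diamond Diamond p there: 6:T. ✓
6: successors {1}; not p -> Diamond Diamond p there: 1:T. ✓
Satisfying worlds: {1, 2, 3, 4, 5, 6}.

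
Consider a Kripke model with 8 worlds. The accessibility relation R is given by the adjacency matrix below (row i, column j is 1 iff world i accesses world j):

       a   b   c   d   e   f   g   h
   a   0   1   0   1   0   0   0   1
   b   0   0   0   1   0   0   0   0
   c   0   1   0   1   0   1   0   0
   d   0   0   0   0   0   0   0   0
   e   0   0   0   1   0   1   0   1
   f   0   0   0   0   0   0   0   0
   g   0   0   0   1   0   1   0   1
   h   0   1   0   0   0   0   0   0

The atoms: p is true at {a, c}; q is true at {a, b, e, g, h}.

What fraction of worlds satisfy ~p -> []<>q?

1/2

a: ~p is F, []<>q is F. ✓
b: ~p is T, []<>q is F. ✗
c: ~p is F, []<>q is F. ✓
d: ~p is T, []<>q is T. ✓
e: ~p is T, []<>q is F. ✗
f: ~p is T, []<>q is T. ✓
g: ~p is T, []<>q is F. ✗
h: ~p is T, []<>q is F. ✗
That's 4 of 8 worlds, so 4/8 = 1/2.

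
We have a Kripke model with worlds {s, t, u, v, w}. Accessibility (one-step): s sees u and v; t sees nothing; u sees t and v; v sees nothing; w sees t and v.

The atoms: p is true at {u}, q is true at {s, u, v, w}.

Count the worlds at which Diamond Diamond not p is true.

1

s: successors {u, v}; Diamond not p there: u:T, v:F. ✓
t: no successors, so Diamond Diamond not p fails. ✗
u: successors {t, v}; Diamond not p there: t:F, v:F. ✗
v: no successors, so Diamond Diamond not p fails. ✗
w: successors {t, v}; Diamond not p there: t:F, v:F. ✗
Satisfying worlds: {s}.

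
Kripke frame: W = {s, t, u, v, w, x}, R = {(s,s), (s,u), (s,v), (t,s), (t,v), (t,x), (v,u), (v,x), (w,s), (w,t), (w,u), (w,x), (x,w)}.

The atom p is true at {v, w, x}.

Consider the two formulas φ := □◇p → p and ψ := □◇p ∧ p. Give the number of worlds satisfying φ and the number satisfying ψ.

For □◇p → p:
s: □◇p is F, p is F. ✓
t: □◇p is T, p is F. ✗
u: □◇p is T, p is F. ✗
v: □◇p is F, p is T. ✓
w: □◇p is F, p is T. ✓
x: □◇p is T, p is T. ✓
— 4 worlds.
For □◇p ∧ p:
s: □◇p is F, p is F. ✗
t: □◇p is T, p is F. ✗
u: □◇p is T, p is F. ✗
v: □◇p is F, p is T. ✗
w: □◇p is F, p is T. ✗
x: □◇p is T, p is T. ✓
— 1 world.

4 and 1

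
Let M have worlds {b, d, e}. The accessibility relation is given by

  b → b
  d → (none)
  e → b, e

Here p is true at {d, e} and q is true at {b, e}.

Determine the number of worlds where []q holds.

b: successors {b}; q there: b:T. ✓
d: no successors, so []q holds vacuously. ✓
e: successors {b, e}; q there: b:T, e:T. ✓
Satisfying worlds: {b, d, e}.

3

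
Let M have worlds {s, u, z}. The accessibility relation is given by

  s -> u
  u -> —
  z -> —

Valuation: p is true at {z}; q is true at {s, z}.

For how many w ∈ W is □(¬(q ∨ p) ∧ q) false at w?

1

s: successors {u}; ¬(q ∨ p) ∧ q there: u:F. ✗
u: no successors, so □(¬(q ∨ p) ∧ q) holds vacuously. ✓
z: no successors, so □(¬(q ∨ p) ∧ q) holds vacuously. ✓
Satisfying worlds: {u, z}.
So □(¬(q ∨ p) ∧ q) fails at the other 1 world.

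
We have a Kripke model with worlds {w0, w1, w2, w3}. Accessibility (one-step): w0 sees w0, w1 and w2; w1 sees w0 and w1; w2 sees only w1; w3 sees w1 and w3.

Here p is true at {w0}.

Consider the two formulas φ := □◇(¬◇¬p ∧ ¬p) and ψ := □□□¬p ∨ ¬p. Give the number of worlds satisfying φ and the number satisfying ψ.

For □◇(¬◇¬p ∧ ¬p):
w0: successors {w0, w1, w2}; ◇(¬◇¬p ∧ ¬p) there: w0:F, w1:F, w2:F. ✗
w1: successors {w0, w1}; ◇(¬◇¬p ∧ ¬p) there: w0:F, w1:F. ✗
w2: successors {w1}; ◇(¬◇¬p ∧ ¬p) there: w1:F. ✗
w3: successors {w1, w3}; ◇(¬◇¬p ∧ ¬p) there: w1:F, w3:F. ✗
— 0 worlds.
For □□□¬p ∨ ¬p:
w0: □□□¬p is F, ¬p is F. ✗
w1: □□□¬p is F, ¬p is T. ✓
w2: □□□¬p is F, ¬p is T. ✓
w3: □□□¬p is F, ¬p is T. ✓
— 3 worlds.

0 and 3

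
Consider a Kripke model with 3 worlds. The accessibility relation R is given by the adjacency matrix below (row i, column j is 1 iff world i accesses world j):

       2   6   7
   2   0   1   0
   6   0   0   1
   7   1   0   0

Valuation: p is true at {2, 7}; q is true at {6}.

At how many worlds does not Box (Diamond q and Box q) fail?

1

2: Box (Diamond q and Box q) is F. ✓
6: Box (Diamond q and Box q) is F. ✓
7: Box (Diamond q and Box q) is T. ✗
Satisfying worlds: {2, 6}.
So not Box (Diamond q and Box q) fails at the other 1 world.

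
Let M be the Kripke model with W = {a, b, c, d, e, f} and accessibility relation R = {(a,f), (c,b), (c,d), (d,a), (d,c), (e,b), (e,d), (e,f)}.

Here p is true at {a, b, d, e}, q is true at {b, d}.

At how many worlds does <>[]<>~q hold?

3

a: successors {f}; []<>~q there: f:T. ✓
b: no successors, so <>[]<>~q fails. ✗
c: successors {b, d}; []<>~q there: b:T, d:F. ✓
d: successors {a, c}; []<>~q there: a:F, c:F. ✗
e: successors {b, d, f}; []<>~q there: b:T, d:F, f:T. ✓
f: no successors, so <>[]<>~q fails. ✗
Satisfying worlds: {a, c, e}.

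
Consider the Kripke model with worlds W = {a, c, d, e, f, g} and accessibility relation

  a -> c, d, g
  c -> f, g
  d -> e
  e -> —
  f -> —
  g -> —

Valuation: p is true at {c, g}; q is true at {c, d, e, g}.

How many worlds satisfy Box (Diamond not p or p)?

a: successors {c, d, g}; Diamond not p or p there: c:T, d:T, g:T. ✓
c: successors {f, g}; Diamond not p or p there: f:F, g:T. ✗
d: successors {e}; Diamond not p or p there: e:F. ✗
e: no successors, so Box (Diamond not p or p) holds vacuously. ✓
f: no successors, so Box (Diamond not p or p) holds vacuously. ✓
g: no successors, so Box (Diamond not p or p) holds vacuously. ✓
Satisfying worlds: {a, e, f, g}.

4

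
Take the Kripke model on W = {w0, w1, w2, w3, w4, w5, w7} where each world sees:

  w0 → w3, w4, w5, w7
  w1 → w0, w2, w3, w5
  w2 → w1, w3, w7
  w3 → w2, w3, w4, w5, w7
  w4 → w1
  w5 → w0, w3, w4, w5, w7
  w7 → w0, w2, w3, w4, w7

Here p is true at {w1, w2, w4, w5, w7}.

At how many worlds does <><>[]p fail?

w0: successors {w3, w4, w5, w7}; <>[]p there: w3:T, w4:F, w5:T, w7:T. ✓
w1: successors {w0, w2, w3, w5}; <>[]p there: w0:T, w2:F, w3:T, w5:T. ✓
w2: successors {w1, w3, w7}; <>[]p there: w1:F, w3:T, w7:T. ✓
w3: successors {w2, w3, w4, w5, w7}; <>[]p there: w2:F, w3:T, w4:F, w5:T, w7:T. ✓
w4: successors {w1}; <>[]p there: w1:F. ✗
w5: successors {w0, w3, w4, w5, w7}; <>[]p there: w0:T, w3:T, w4:F, w5:T, w7:T. ✓
w7: successors {w0, w2, w3, w4, w7}; <>[]p there: w0:T, w2:F, w3:T, w4:F, w7:T. ✓
Satisfying worlds: {w0, w1, w2, w3, w5, w7}.
So <><>[]p fails at the other 1 world.

1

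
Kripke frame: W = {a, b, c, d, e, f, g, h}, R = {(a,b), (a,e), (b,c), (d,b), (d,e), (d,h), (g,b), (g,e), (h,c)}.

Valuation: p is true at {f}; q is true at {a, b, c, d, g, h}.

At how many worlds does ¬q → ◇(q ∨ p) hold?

6

a: ¬q is F, ◇(q ∨ p) is T. ✓
b: ¬q is F, ◇(q ∨ p) is T. ✓
c: ¬q is F, ◇(q ∨ p) is F. ✓
d: ¬q is F, ◇(q ∨ p) is T. ✓
e: ¬q is T, ◇(q ∨ p) is F. ✗
f: ¬q is T, ◇(q ∨ p) is F. ✗
g: ¬q is F, ◇(q ∨ p) is T. ✓
h: ¬q is F, ◇(q ∨ p) is T. ✓
Satisfying worlds: {a, b, c, d, g, h}.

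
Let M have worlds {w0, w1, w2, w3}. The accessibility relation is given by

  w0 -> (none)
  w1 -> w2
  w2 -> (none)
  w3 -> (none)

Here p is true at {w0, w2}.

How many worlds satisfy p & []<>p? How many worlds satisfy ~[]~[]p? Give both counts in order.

For p & []<>p:
w0: p is T, []<>p is T. ✓
w1: p is F, []<>p is F. ✗
w2: p is T, []<>p is T. ✓
w3: p is F, []<>p is T. ✗
— 2 worlds.
For ~[]~[]p:
w0: []~[]p is T. ✗
w1: []~[]p is F. ✓
w2: []~[]p is T. ✗
w3: []~[]p is T. ✗
— 1 world.

2 and 1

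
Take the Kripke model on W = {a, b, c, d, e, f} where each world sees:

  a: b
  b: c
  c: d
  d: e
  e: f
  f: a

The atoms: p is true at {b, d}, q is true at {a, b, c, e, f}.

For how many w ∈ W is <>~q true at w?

1

a: successors {b}; ~q there: b:F. ✗
b: successors {c}; ~q there: c:F. ✗
c: successors {d}; ~q there: d:T. ✓
d: successors {e}; ~q there: e:F. ✗
e: successors {f}; ~q there: f:F. ✗
f: successors {a}; ~q there: a:F. ✗
Satisfying worlds: {c}.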